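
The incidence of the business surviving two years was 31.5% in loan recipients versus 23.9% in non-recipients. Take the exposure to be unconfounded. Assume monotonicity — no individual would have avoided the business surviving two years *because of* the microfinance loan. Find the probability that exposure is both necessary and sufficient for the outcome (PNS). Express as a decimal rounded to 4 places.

p₁ = 0.315, p₀ = 0.239.
Under exogeneity and monotonicity, PNS = p₁ − p₀.
PNS = 0.315 − 0.239 = 0.076

PNS ≈ 0.0760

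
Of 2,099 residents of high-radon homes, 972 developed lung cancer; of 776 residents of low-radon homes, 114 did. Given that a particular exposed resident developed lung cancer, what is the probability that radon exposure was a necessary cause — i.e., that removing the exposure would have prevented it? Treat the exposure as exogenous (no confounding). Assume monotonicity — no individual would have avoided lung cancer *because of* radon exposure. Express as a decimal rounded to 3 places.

PN ≈ 0.683

p₁ = P(outcome | exposed) = 972/2099 = 0.46308
p₀ = P(outcome | unexposed) = 114/776 = 0.14691
Under exogeneity and monotonicity, PN = (p₁ − p₀) / p₁.
PN = (0.46308 − 0.14691) / 0.46308 = 0.31617 / 0.46308 ≈ 0.6828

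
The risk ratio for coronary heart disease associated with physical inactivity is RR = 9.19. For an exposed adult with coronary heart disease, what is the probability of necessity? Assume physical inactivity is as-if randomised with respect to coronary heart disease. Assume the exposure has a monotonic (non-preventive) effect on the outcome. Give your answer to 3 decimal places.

PN ≈ 0.891

Under exogeneity and monotonicity, PN = (RR − 1) / RR = 1 − 1/RR.
PN = (9.19 − 1) / 9.19 = 8.19 / 9.19 ≈ 0.8912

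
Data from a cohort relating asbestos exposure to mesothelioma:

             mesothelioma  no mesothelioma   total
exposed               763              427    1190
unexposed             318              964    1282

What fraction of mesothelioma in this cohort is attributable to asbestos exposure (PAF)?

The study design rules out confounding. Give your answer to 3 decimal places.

PAF ≈ 0.433

p₁ = P(outcome | exposed) = 763/1190 = 0.64118
p₀ = P(outcome | unexposed) = 318/1282 = 0.24805
Exposure prevalence π = 1190/2472 = 0.48139; overall risk P(Y=1) = 0.4373.
Under exogeneity, PAF = [P(Y=1) − p₀]/P(Y=1).
PAF = (0.4373 − 0.24805) / 0.4373 ≈ 0.4328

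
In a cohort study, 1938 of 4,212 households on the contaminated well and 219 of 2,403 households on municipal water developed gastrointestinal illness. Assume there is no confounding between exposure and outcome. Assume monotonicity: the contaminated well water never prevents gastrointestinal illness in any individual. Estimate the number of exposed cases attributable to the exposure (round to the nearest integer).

p₁ = P(outcome | exposed) = 1938/4212 = 0.46011
p₀ = P(outcome | unexposed) = 219/2403 = 0.091136
PN = (p₁ − p₀)/p₁ = (0.46011 − 0.091136) / 0.46011 ≈ 0.80193.
Attributable cases ≈ PN × (exposed cases) = 0.80193 × 1938 ≈ 1554.13.

about 1554 cases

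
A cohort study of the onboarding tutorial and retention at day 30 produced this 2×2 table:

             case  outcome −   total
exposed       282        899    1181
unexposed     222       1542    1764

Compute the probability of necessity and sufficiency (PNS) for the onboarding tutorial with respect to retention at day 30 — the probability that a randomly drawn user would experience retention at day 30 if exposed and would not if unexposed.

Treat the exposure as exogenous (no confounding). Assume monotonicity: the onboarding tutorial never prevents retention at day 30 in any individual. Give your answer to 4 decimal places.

PNS ≈ 0.1129

p₁ = P(outcome | exposed) = 282/1181 = 0.23878
p₀ = P(outcome | unexposed) = 222/1764 = 0.12585
Under exogeneity and monotonicity, PNS = p₁ − p₀.
PNS = 0.23878 − 0.12585 = 0.11293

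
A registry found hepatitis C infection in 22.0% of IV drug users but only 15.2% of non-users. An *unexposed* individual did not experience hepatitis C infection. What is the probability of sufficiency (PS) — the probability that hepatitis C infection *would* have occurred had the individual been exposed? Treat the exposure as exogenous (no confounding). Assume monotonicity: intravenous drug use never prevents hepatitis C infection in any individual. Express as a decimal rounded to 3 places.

PS ≈ 0.080

p₁ = 0.22, p₀ = 0.152.
Under exogeneity and monotonicity, PS = (p₁ − p₀) / (1 − p₀).
PS = (0.22 − 0.152) / (1 − 0.152) = 0.068 / 0.848 ≈ 0.0802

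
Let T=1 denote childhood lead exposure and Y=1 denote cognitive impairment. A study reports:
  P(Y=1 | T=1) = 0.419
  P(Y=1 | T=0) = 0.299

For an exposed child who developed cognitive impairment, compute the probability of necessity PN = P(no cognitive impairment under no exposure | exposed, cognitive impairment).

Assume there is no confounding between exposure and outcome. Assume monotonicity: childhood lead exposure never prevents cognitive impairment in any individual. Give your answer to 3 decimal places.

Let p₁ = 0.419, p₀ = 0.299.
Under exogeneity and monotonicity, PN = (p₁ − p₀) / p₁.
PN = (0.419 − 0.299) / 0.419 = 0.12 / 0.419 ≈ 0.2864

PN ≈ 0.286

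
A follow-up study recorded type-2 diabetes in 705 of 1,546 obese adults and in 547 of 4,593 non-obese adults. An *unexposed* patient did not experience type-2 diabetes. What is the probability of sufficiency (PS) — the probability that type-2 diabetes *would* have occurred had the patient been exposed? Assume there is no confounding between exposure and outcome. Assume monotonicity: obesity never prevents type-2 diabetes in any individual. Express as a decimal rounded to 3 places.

PS ≈ 0.382

p₁ = P(outcome | exposed) = 705/1546 = 0.45602
p₀ = P(outcome | unexposed) = 547/4593 = 0.11909
Under exogeneity and monotonicity, PS = (p₁ − p₀) / (1 − p₀).
PS = (0.45602 − 0.11909) / (1 − 0.11909) = 0.33692 / 0.88091 ≈ 0.3825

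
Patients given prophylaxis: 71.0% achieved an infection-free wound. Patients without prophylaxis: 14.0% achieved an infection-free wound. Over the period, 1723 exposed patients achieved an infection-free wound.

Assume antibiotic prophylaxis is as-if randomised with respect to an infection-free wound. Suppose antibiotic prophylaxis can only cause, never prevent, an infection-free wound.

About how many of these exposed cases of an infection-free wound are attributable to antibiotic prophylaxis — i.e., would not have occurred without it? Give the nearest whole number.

about 1383 cases

p₁ = 0.71, p₀ = 0.14.
PN = (p₁ − p₀)/p₁ = (0.71 − 0.14) / 0.71 ≈ 0.80282.
Attributable cases ≈ PN × (exposed cases) = 0.80282 × 1723 ≈ 1383.25.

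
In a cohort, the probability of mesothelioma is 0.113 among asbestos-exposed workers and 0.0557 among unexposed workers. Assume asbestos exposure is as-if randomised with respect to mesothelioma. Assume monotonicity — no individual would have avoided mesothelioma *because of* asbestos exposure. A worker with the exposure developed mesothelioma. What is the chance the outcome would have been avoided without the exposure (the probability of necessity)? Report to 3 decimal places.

PN ≈ 0.507

Let p₁ = 0.113, p₀ = 0.0557.
Under exogeneity and monotonicity, PN = (p₁ − p₀) / p₁.
PN = (0.113 − 0.0557) / 0.113 = 0.0573 / 0.113 ≈ 0.5071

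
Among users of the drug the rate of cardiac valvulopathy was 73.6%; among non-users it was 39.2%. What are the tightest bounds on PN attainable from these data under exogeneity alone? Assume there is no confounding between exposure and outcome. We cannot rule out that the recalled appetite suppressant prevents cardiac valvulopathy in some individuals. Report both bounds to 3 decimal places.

0.467 ≤ PN ≤ 0.826

p₁ = 0.736, p₀ = 0.392.
Under exogeneity alone the bounds on PN are max{0,(p₁−p₀)/p₁} ≤ PN ≤ min{1,(1−p₀)/p₁}.
  lower = (p₁ − p₀)/p₁ = 0.344 / 0.736 ≈ 0.4674
  upper = min{1, (1 − p₀)/p₁} = 0.608 / 0.736 ≈ 0.8261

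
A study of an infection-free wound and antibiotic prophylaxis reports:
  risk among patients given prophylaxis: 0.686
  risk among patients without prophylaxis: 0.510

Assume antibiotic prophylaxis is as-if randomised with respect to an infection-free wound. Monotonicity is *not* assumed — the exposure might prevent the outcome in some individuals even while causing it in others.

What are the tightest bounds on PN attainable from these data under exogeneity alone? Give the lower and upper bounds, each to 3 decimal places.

Let p₁ = 0.686, p₀ = 0.51.
Under exogeneity alone the bounds on PN are max{0,(p₁−p₀)/p₁} ≤ PN ≤ min{1,(1−p₀)/p₁}.
  lower = (p₁ − p₀)/p₁ = 0.176 / 0.686 ≈ 0.2566
  upper = min{1, (1 − p₀)/p₁} = 0.49 / 0.686 ≈ 0.7143

0.257 ≤ PN ≤ 0.714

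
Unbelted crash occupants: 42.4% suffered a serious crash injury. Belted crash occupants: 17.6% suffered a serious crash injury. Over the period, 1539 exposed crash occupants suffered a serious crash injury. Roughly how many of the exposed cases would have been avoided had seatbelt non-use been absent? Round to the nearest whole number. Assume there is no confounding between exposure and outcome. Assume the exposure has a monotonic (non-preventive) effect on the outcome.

about 900 cases

p₁ = 0.424, p₀ = 0.176.
PN = (p₁ − p₀)/p₁ = (0.424 − 0.176) / 0.424 ≈ 0.58491.
Attributable cases ≈ PN × (exposed cases) = 0.58491 × 1539 ≈ 900.17.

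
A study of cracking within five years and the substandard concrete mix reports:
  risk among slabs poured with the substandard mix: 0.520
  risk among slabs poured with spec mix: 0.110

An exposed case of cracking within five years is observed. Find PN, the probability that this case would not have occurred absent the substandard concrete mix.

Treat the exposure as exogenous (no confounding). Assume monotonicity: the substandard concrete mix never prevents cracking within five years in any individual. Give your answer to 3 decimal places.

PN ≈ 0.788

Let p₁ = 0.52, p₀ = 0.11.
Under exogeneity and monotonicity, PN = (p₁ − p₀) / p₁.
PN = (0.52 − 0.11) / 0.52 = 0.41 / 0.52 ≈ 0.7885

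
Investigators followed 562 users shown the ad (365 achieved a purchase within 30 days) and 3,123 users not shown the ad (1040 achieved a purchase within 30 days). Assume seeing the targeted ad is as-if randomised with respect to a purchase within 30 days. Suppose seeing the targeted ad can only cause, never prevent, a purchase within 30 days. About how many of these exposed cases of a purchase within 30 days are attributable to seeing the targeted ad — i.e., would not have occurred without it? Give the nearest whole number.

about 178 cases

p₁ = P(outcome | exposed) = 365/562 = 0.64947
p₀ = P(outcome | unexposed) = 1040/3123 = 0.33301
PN = (p₁ − p₀)/p₁ = (0.64947 − 0.33301) / 0.64947 ≈ 0.48725.
Attributable cases ≈ PN × (exposed cases) = 0.48725 × 365 ≈ 177.85.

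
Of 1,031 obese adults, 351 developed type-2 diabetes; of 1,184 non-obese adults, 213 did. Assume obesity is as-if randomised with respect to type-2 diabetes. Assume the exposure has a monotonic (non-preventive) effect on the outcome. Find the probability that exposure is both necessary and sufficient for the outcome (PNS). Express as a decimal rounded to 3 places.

p₁ = P(outcome | exposed) = 351/1031 = 0.34045
p₀ = P(outcome | unexposed) = 213/1184 = 0.1799
Under exogeneity and monotonicity, PNS = p₁ − p₀.
PNS = 0.34045 − 0.1799 = 0.16055

PNS ≈ 0.161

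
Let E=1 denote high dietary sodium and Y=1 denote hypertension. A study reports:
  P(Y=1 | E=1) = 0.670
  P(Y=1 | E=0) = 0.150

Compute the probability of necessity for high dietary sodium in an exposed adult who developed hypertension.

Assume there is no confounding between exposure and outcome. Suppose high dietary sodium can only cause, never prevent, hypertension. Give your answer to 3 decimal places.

PN ≈ 0.776

Let p₁ = 0.67, p₀ = 0.15.
Under exogeneity and monotonicity, PN = (p₁ − p₀) / p₁.
PN = (0.67 − 0.15) / 0.67 = 0.52 / 0.67 ≈ 0.7761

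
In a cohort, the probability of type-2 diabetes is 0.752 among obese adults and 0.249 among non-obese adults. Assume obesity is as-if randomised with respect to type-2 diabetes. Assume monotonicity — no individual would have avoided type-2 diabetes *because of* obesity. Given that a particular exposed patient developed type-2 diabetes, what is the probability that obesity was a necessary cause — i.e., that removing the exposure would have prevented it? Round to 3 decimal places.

Let p₁ = 0.752, p₀ = 0.249.
Under exogeneity and monotonicity, PN = (p₁ − p₀) / p₁.
PN = (0.752 − 0.249) / 0.752 = 0.503 / 0.752 ≈ 0.6689

PN ≈ 0.669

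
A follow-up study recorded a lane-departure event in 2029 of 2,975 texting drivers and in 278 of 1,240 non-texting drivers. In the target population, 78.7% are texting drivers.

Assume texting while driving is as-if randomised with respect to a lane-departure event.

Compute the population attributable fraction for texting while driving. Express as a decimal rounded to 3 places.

PAF ≈ 0.616

p₁ = P(outcome | exposed) = 2029/2975 = 0.68202
p₀ = P(outcome | unexposed) = 278/1240 = 0.22419
Overall risk P(Y=1) = π·p₁ + (1−π)·p₀ = 0.787×0.68202 + 0.213×0.22419 = 0.5845.
Under exogeneity, PAF = [P(Y=1) − p₀] / P(Y=1).
PAF = (0.5845 − 0.22419) / 0.5845 ≈ 0.6164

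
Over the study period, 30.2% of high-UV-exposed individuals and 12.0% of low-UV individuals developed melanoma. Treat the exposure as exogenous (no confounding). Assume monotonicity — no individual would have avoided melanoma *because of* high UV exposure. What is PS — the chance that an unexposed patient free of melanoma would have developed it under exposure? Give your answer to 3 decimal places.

p₁ = 0.302, p₀ = 0.12.
Under exogeneity and monotonicity, PS = (p₁ − p₀) / (1 − p₀).
PS = (0.302 − 0.12) / (1 − 0.12) = 0.182 / 0.88 ≈ 0.2068

PS ≈ 0.207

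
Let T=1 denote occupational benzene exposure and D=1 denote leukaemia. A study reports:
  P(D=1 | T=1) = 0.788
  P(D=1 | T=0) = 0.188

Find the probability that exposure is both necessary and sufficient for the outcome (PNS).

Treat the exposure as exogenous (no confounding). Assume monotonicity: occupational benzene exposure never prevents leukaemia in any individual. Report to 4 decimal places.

Let p₁ = 0.788, p₀ = 0.188.
Under exogeneity and monotonicity, PNS = p₁ − p₀.
PNS = 0.788 − 0.188 = 0.6

PNS ≈ 0.6000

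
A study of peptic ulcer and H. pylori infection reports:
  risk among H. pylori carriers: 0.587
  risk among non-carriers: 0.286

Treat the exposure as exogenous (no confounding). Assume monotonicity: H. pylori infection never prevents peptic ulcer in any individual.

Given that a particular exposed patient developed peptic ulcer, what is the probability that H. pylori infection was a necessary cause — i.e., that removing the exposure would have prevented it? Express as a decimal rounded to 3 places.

Let p₁ = 0.587, p₀ = 0.286.
Under exogeneity and monotonicity, PN = (p₁ − p₀) / p₁.
PN = (0.587 − 0.286) / 0.587 = 0.301 / 0.587 ≈ 0.5128

PN ≈ 0.513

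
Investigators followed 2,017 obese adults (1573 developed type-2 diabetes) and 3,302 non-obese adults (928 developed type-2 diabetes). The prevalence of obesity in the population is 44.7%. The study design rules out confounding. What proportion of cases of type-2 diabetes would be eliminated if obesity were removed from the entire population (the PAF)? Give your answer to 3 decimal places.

p₁ = P(outcome | exposed) = 1573/2017 = 0.77987
p₀ = P(outcome | unexposed) = 928/3302 = 0.28104
Overall risk P(Y=1) = π·p₁ + (1−π)·p₀ = 0.447×0.77987 + 0.553×0.28104 = 0.50402.
Under exogeneity, PAF = [P(Y=1) − p₀] / P(Y=1).
PAF = (0.50402 − 0.28104) / 0.50402 ≈ 0.4424

PAF ≈ 0.442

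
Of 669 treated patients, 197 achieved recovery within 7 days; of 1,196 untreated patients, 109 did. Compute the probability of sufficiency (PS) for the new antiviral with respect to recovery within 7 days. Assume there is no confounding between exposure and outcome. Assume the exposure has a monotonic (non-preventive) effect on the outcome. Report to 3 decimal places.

PS ≈ 0.224

p₁ = P(outcome | exposed) = 197/669 = 0.29447
p₀ = P(outcome | unexposed) = 109/1196 = 0.091137
Under exogeneity and monotonicity, PS = (p₁ − p₀) / (1 − p₀).
PS = (0.29447 − 0.091137) / (1 − 0.091137) = 0.20333 / 0.90886 ≈ 0.2237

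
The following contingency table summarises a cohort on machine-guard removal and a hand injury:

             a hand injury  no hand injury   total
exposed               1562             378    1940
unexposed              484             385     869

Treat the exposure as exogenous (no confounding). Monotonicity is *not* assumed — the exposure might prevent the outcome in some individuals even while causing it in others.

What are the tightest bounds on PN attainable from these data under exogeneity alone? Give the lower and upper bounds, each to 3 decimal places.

p₁ = P(outcome | exposed) = 1562/1940 = 0.80515
p₀ = P(outcome | unexposed) = 484/869 = 0.55696
Under exogeneity alone the bounds on PN are max{0,(p₁−p₀)/p₁} ≤ PN ≤ min{1,(1−p₀)/p₁}.
  lower = (p₁ − p₀)/p₁ = 0.24819 / 0.80515 ≈ 0.3083
  upper = min{1, (1 − p₀)/p₁} = 0.44304 / 0.80515 ≈ 0.5503

0.308 ≤ PN ≤ 0.550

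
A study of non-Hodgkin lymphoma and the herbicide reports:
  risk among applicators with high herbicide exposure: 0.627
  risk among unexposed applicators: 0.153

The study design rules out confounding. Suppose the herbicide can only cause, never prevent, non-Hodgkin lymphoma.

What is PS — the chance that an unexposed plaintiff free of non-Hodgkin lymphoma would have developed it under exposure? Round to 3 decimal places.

PS ≈ 0.560

Let p₁ = 0.627, p₀ = 0.153.
Under exogeneity and monotonicity, PS = (p₁ − p₀) / (1 − p₀).
PS = (0.627 − 0.153) / (1 − 0.153) = 0.474 / 0.847 ≈ 0.5596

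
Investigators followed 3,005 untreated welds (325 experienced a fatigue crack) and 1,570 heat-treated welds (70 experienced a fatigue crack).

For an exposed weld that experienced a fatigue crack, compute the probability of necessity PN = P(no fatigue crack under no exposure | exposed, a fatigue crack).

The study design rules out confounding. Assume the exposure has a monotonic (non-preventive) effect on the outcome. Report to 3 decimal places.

PN ≈ 0.588

p₁ = P(outcome | exposed) = 325/3005 = 0.10815
p₀ = P(outcome | unexposed) = 70/1570 = 0.044586
Under exogeneity and monotonicity, PN = (p₁ − p₀) / p₁.
PN = (0.10815 − 0.044586) / 0.10815 = 0.063567 / 0.10815 ≈ 0.5878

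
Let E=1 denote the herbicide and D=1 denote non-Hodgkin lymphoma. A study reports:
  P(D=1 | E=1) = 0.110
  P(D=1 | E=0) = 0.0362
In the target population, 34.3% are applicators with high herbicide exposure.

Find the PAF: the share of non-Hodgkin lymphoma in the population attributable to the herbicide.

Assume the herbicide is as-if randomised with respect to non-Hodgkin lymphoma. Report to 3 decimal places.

Let p₁ = 0.11, p₀ = 0.0362.
Overall risk P(Y=1) = π·p₁ + (1−π)·p₀ = 0.343×0.11 + 0.657×0.0362 = 0.061513.
Under exogeneity, PAF = [P(Y=1) − p₀] / P(Y=1).
PAF = (0.061513 − 0.0362) / 0.061513 ≈ 0.4115

PAF ≈ 0.412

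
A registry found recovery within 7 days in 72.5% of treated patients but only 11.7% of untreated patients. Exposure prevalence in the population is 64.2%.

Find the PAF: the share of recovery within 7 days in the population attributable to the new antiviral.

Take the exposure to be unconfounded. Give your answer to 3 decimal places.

PAF ≈ 0.769

p₁ = 0.725, p₀ = 0.117.
Overall risk P(Y=1) = π·p₁ + (1−π)·p₀ = 0.642×0.725 + 0.358×0.117 = 0.50734.
Under exogeneity, PAF = [P(Y=1) − p₀] / P(Y=1).
PAF = (0.50734 − 0.117) / 0.50734 ≈ 0.7694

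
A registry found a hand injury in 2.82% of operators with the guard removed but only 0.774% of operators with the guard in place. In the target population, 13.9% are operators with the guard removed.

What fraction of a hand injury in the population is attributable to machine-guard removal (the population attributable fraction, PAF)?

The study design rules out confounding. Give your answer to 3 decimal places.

PAF ≈ 0.269

p₁ = 0.0282, p₀ = 0.00774.
Overall risk P(Y=1) = π·p₁ + (1−π)·p₀ = 0.139×0.0282 + 0.861×0.00774 = 0.010584.
Under exogeneity, PAF = [P(Y=1) − p₀] / P(Y=1).
PAF = (0.010584 − 0.00774) / 0.010584 ≈ 0.2687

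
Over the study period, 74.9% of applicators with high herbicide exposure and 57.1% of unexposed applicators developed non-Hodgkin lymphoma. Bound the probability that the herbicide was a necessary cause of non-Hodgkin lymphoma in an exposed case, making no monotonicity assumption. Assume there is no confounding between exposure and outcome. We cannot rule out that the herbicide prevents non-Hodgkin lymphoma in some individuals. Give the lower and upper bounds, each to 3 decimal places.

0.238 ≤ PN ≤ 0.573

p₁ = 0.749, p₀ = 0.571.
Under exogeneity alone the bounds on PN are max{0,(p₁−p₀)/p₁} ≤ PN ≤ min{1,(1−p₀)/p₁}.
  lower = (p₁ − p₀)/p₁ = 0.178 / 0.749 ≈ 0.2377
  upper = min{1, (1 − p₀)/p₁} = 0.429 / 0.749 ≈ 0.5728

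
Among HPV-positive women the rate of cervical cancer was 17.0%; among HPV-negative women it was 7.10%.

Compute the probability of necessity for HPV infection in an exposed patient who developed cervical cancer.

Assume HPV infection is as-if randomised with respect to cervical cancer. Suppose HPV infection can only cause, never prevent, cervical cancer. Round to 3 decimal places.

p₁ = 0.17, p₀ = 0.071.
Under exogeneity and monotonicity, PN = (p₁ − p₀) / p₁.
PN = (0.17 − 0.071) / 0.17 = 0.099 / 0.17 ≈ 0.5824

PN ≈ 0.582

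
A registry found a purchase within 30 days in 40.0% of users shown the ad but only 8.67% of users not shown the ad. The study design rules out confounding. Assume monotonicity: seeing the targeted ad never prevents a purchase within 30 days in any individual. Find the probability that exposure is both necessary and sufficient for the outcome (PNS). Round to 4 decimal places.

p₁ = 0.4, p₀ = 0.0867.
Under exogeneity and monotonicity, PNS = p₁ − p₀.
PNS = 0.4 − 0.0867 = 0.3133

PNS ≈ 0.3133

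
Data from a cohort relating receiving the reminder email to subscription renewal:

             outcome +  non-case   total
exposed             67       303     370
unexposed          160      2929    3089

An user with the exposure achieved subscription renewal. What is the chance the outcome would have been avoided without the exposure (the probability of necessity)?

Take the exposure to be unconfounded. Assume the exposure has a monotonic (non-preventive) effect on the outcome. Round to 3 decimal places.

PN ≈ 0.714

p₁ = P(outcome | exposed) = 67/370 = 0.18108
p₀ = P(outcome | unexposed) = 160/3089 = 0.051797
Under exogeneity and monotonicity, PN = (p₁ − p₀) / p₁.
PN = (0.18108 − 0.051797) / 0.18108 = 0.12928 / 0.18108 ≈ 0.7140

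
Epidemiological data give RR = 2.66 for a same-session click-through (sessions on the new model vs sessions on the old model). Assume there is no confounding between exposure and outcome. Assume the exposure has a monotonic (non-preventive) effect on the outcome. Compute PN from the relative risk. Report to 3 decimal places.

PN ≈ 0.624

Under exogeneity and monotonicity, PN = (RR − 1) / RR = 1 − 1/RR.
PN = (2.66 − 1) / 2.66 = 1.66 / 2.66 ≈ 0.6241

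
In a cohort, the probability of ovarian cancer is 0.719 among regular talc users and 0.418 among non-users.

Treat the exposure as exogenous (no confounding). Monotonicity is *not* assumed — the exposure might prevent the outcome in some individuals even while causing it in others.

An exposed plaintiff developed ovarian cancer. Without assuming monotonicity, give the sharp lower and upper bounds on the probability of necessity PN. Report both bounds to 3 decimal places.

0.419 ≤ PN ≤ 0.809

Let p₁ = 0.719, p₀ = 0.418.
Under exogeneity alone the bounds on PN are max{0,(p₁−p₀)/p₁} ≤ PN ≤ min{1,(1−p₀)/p₁}.
  lower = (p₁ − p₀)/p₁ = 0.301 / 0.719 ≈ 0.4186
  upper = min{1, (1 − p₀)/p₁} = 0.582 / 0.719 ≈ 0.8095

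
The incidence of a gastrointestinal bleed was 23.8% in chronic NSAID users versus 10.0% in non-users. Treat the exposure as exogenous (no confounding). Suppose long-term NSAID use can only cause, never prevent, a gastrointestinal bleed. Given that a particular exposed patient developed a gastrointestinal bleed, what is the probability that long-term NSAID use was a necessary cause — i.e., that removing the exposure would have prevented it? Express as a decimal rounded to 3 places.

p₁ = 0.238, p₀ = 0.1.
Under exogeneity and monotonicity, PN = (p₁ − p₀) / p₁.
PN = (0.238 − 0.1) / 0.238 = 0.138 / 0.238 ≈ 0.5798

PN ≈ 0.580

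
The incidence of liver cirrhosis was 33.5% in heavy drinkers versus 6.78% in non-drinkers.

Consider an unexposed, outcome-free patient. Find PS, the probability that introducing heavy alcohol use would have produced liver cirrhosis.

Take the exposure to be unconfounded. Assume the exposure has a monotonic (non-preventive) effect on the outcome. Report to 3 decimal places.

PS ≈ 0.287

p₁ = 0.335, p₀ = 0.0678.
Under exogeneity and monotonicity, PS = (p₁ − p₀) / (1 − p₀).
PS = (0.335 − 0.0678) / (1 − 0.0678) = 0.2672 / 0.9322 ≈ 0.2866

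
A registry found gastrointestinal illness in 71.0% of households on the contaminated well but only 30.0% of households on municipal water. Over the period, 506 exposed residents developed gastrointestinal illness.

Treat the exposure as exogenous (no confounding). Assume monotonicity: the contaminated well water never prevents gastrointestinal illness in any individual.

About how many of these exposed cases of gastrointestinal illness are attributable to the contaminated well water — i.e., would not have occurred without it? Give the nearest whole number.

p₁ = 0.71, p₀ = 0.3.
PN = (p₁ − p₀)/p₁ = (0.71 − 0.3) / 0.71 ≈ 0.57746.
Attributable cases ≈ PN × (exposed cases) = 0.57746 × 506 ≈ 292.20.

about 292 cases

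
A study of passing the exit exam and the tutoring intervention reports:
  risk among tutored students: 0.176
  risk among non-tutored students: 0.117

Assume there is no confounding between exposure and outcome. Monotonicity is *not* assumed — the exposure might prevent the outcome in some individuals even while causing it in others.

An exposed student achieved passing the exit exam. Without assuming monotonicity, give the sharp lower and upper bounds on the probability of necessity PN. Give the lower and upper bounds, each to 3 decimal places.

Let p₁ = 0.176, p₀ = 0.117.
Under exogeneity alone the bounds on PN are max{0,(p₁−p₀)/p₁} ≤ PN ≤ min{1,(1−p₀)/p₁}.
  lower = (p₁ − p₀)/p₁ = 0.059 / 0.176 ≈ 0.3352
  upper = min{1, (1 − p₀)/p₁} = 0.883 / 0.176 ≈ 5.0170 → capped at 1

0.335 ≤ PN ≤ 1.000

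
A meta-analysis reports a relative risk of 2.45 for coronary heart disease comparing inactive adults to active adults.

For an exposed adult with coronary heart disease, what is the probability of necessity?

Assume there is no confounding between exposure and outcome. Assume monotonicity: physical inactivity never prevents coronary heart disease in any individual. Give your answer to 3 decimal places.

PN ≈ 0.592

Under exogeneity and monotonicity, PN = (RR − 1) / RR = 1 − 1/RR.
PN = (2.45 − 1) / 2.45 = 1.45 / 2.45 ≈ 0.5918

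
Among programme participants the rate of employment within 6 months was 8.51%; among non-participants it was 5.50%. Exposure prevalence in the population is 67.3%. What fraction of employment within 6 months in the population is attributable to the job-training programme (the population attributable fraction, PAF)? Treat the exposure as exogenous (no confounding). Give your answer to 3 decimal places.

PAF ≈ 0.269

p₁ = 0.0851, p₀ = 0.055.
Overall risk P(Y=1) = π·p₁ + (1−π)·p₀ = 0.673×0.0851 + 0.327×0.055 = 0.075257.
Under exogeneity, PAF = [P(Y=1) − p₀] / P(Y=1).
PAF = (0.075257 − 0.055) / 0.075257 ≈ 0.2692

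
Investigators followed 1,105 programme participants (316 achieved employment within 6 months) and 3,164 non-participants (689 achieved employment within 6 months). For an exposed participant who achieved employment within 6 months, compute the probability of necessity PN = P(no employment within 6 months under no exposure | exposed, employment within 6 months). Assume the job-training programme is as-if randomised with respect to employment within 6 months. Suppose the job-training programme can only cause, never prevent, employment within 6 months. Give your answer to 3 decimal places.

p₁ = P(outcome | exposed) = 316/1105 = 0.28597
p₀ = P(outcome | unexposed) = 689/3164 = 0.21776
Under exogeneity and monotonicity, PN = (p₁ − p₀) / p₁.
PN = (0.28597 − 0.21776) / 0.28597 = 0.068211 / 0.28597 ≈ 0.2385

PN ≈ 0.239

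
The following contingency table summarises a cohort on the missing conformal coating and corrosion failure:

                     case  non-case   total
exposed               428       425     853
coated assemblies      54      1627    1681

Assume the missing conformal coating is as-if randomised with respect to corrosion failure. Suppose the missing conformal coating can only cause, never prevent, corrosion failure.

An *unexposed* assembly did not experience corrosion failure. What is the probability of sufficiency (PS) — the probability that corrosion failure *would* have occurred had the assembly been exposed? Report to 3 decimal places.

PS ≈ 0.485

p₁ = P(outcome | exposed) = 428/853 = 0.50176
p₀ = P(outcome | unexposed) = 54/1681 = 0.032124
Under exogeneity and monotonicity, PS = (p₁ − p₀) / (1 − p₀).
PS = (0.50176 − 0.032124) / (1 − 0.032124) = 0.46963 / 0.96788 ≈ 0.4852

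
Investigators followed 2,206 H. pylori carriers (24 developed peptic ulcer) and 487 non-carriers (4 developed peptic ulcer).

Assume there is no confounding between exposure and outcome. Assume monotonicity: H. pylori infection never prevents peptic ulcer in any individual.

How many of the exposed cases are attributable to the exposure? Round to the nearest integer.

p₁ = P(outcome | exposed) = 24/2206 = 0.010879
p₀ = P(outcome | unexposed) = 4/487 = 0.0082136
PN = (p₁ − p₀)/p₁ = (0.010879 − 0.0082136) / 0.010879 ≈ 0.24504.
Attributable cases ≈ PN × (exposed cases) = 0.24504 × 24 ≈ 5.88.

about 6 cases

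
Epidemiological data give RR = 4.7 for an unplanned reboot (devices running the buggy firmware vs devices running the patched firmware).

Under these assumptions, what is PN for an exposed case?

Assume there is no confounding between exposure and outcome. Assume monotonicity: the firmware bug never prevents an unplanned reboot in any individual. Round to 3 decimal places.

Under exogeneity and monotonicity, PN = (RR − 1) / RR = 1 − 1/RR.
PN = (4.7 − 1) / 4.7 = 3.7 / 4.7 ≈ 0.7872

PN ≈ 0.787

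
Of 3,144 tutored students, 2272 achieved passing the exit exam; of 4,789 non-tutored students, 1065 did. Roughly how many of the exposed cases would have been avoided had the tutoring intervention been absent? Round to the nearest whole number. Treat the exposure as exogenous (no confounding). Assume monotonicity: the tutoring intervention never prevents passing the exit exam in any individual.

p₁ = P(outcome | exposed) = 2272/3144 = 0.72265
p₀ = P(outcome | unexposed) = 1065/4789 = 0.22238
PN = (p₁ − p₀)/p₁ = (0.72265 − 0.22238) / 0.72265 ≈ 0.69226.
Attributable cases ≈ PN × (exposed cases) = 0.69226 × 2272 ≈ 1572.82.

about 1573 cases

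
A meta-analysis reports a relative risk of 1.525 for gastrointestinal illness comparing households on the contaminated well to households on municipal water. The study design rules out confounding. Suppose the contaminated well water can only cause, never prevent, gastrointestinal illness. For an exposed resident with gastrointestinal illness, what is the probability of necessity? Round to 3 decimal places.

Under exogeneity and monotonicity, PN = (RR − 1) / RR = 1 − 1/RR.
PN = (1.525 − 1) / 1.525 = 0.525 / 1.525 ≈ 0.3443

PN ≈ 0.344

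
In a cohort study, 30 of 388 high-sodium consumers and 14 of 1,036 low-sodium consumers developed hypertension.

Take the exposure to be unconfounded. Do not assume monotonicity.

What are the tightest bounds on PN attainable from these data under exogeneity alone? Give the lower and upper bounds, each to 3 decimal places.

0.825 ≤ PN ≤ 1.000

p₁ = P(outcome | exposed) = 30/388 = 0.07732
p₀ = P(outcome | unexposed) = 14/1036 = 0.013514
Under exogeneity alone the bounds on PN are max{0,(p₁−p₀)/p₁} ≤ PN ≤ min{1,(1−p₀)/p₁}.
  lower = (p₁ − p₀)/p₁ = 0.063806 / 0.07732 ≈ 0.8252
  upper = min{1, (1 − p₀)/p₁} = 0.98649 / 0.07732 ≈ 12.7586 → capped at 1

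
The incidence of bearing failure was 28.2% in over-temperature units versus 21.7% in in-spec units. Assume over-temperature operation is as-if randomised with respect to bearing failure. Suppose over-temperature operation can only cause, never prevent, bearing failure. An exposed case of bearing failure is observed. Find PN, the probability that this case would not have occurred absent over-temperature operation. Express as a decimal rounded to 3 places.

p₁ = 0.282, p₀ = 0.217.
Under exogeneity and monotonicity, PN = (p₁ − p₀) / p₁.
PN = (0.282 − 0.217) / 0.282 = 0.065 / 0.282 ≈ 0.2305

PN ≈ 0.230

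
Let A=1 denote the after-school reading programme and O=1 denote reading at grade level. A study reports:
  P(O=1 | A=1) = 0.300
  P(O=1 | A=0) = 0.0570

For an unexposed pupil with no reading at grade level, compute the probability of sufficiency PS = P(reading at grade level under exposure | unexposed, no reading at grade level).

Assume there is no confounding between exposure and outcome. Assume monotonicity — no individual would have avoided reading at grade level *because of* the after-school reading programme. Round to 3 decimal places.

PS ≈ 0.258

Let p₁ = 0.3, p₀ = 0.057.
Under exogeneity and monotonicity, PS = (p₁ − p₀) / (1 − p₀).
PS = (0.3 − 0.057) / (1 − 0.057) = 0.243 / 0.943 ≈ 0.2577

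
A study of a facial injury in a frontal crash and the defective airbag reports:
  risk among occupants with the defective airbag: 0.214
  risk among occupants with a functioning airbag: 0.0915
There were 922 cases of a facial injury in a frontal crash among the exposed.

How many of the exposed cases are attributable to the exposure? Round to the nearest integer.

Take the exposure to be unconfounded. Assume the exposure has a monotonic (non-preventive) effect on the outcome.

Let p₁ = 0.214, p₀ = 0.0915.
PN = (p₁ − p₀)/p₁ = (0.214 − 0.0915) / 0.214 ≈ 0.57243.
Attributable cases ≈ PN × (exposed cases) = 0.57243 × 922 ≈ 527.78.

about 528 cases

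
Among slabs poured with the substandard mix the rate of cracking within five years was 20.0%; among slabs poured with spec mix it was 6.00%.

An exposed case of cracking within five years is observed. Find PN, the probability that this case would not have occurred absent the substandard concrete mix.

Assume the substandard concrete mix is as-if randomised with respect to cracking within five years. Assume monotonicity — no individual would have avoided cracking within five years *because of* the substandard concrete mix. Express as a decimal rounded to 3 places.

PN ≈ 0.700

p₁ = 0.2, p₀ = 0.06.
Under exogeneity and monotonicity, PN = (p₁ − p₀) / p₁.
PN = (0.2 − 0.06) / 0.2 = 0.14 / 0.2 ≈ 0.7000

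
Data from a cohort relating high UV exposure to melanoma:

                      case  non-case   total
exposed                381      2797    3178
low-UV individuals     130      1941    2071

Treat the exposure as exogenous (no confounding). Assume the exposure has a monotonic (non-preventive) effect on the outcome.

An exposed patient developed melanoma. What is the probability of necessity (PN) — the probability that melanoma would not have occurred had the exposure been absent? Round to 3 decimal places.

PN ≈ 0.476

p₁ = P(outcome | exposed) = 381/3178 = 0.11989
p₀ = P(outcome | unexposed) = 130/2071 = 0.062772
Under exogeneity and monotonicity, PN = (p₁ − p₀) / p₁.
PN = (0.11989 − 0.062772) / 0.11989 = 0.057115 / 0.11989 ≈ 0.4764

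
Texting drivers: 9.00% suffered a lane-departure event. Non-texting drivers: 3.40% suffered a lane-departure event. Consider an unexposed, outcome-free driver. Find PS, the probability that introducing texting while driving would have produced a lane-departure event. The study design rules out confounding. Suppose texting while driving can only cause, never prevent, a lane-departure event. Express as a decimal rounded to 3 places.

PS ≈ 0.058

p₁ = 0.09, p₀ = 0.034.
Under exogeneity and monotonicity, PS = (p₁ − p₀) / (1 − p₀).
PS = (0.09 − 0.034) / (1 − 0.034) = 0.056 / 0.966 ≈ 0.0580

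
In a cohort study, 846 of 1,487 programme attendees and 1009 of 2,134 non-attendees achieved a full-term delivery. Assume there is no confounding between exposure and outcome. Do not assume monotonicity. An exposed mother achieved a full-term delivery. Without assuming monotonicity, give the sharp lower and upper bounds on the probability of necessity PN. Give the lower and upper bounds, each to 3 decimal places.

0.169 ≤ PN ≤ 0.927

p₁ = P(outcome | exposed) = 846/1487 = 0.56893
p₀ = P(outcome | unexposed) = 1009/2134 = 0.47282
Under exogeneity alone the bounds on PN are max{0,(p₁−p₀)/p₁} ≤ PN ≤ min{1,(1−p₀)/p₁}.
  lower = (p₁ − p₀)/p₁ = 0.09611 / 0.56893 ≈ 0.1689
  upper = min{1, (1 − p₀)/p₁} = 0.52718 / 0.56893 ≈ 0.9266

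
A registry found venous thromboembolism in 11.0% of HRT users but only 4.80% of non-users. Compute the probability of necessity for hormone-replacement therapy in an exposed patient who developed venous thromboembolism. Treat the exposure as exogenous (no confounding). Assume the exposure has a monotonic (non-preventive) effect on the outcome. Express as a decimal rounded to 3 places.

p₁ = 0.11, p₀ = 0.048.
Under exogeneity and monotonicity, PN = (p₁ − p₀) / p₁.
PN = (0.11 − 0.048) / 0.11 = 0.062 / 0.11 ≈ 0.5636

PN ≈ 0.564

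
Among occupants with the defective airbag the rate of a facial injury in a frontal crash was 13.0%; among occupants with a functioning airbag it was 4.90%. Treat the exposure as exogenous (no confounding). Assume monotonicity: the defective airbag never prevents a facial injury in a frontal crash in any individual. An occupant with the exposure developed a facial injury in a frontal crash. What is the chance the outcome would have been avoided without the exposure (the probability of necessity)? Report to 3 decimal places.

PN ≈ 0.623

p₁ = 0.13, p₀ = 0.049.
Under exogeneity and monotonicity, PN = (p₁ − p₀) / p₁.
PN = (0.13 − 0.049) / 0.13 = 0.081 / 0.13 ≈ 0.6231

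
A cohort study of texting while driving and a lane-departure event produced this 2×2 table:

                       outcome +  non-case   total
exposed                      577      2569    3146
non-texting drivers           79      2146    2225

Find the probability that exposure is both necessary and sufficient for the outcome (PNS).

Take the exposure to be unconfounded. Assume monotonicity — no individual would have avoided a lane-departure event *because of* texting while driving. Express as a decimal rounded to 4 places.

PNS ≈ 0.1479

p₁ = P(outcome | exposed) = 577/3146 = 0.18341
p₀ = P(outcome | unexposed) = 79/2225 = 0.035506
Under exogeneity and monotonicity, PNS = p₁ − p₀.
PNS = 0.18341 − 0.035506 = 0.1479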